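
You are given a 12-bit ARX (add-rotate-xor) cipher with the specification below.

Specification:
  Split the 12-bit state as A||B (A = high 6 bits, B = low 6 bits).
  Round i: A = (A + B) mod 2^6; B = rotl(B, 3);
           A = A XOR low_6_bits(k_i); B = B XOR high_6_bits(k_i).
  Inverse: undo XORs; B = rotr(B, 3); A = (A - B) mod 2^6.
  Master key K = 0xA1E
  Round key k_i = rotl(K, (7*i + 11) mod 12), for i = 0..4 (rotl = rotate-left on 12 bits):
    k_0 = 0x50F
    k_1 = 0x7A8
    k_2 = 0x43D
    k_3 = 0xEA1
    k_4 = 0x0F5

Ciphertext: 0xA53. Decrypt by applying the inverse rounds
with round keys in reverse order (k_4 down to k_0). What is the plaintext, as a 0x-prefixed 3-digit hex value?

0x186

s_0 = ciphertext = 0xA53
s_1 = InvRound(s_0, k_4) = 0x682
s_2 = InvRound(s_1, k_3) = 0xD07
s_3 = InvRound(s_2, k_2) = 0x3FA
s_4 = InvRound(s_3, k_1) = 0x0E4
s_5 = InvRound(s_4, k_0) = 0x186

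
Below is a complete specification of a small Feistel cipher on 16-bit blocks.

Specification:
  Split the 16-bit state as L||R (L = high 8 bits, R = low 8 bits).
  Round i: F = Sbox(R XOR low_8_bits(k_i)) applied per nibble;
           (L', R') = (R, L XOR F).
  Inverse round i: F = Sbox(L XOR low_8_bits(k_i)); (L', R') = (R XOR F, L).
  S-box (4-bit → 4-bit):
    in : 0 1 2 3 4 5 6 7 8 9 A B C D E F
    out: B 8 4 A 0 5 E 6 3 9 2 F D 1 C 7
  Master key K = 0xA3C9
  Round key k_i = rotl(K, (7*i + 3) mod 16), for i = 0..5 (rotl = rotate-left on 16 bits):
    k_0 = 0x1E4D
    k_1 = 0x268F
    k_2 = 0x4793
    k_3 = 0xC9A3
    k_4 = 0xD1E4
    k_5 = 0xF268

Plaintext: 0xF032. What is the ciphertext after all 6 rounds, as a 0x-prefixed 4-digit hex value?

s_0 = plaintext = 0xF032
s_1 = Round(s_0, k_0) = 0x3297
s_2 = Round(s_1, k_1) = 0x97B1
s_3 = Round(s_2, k_2) = 0xB1D3
s_4 = Round(s_3, k_3) = 0xD3DA
s_5 = Round(s_4, k_4) = 0xDA7F
s_6 = Round(s_5, k_5) = 0x7F5C

0x7F5C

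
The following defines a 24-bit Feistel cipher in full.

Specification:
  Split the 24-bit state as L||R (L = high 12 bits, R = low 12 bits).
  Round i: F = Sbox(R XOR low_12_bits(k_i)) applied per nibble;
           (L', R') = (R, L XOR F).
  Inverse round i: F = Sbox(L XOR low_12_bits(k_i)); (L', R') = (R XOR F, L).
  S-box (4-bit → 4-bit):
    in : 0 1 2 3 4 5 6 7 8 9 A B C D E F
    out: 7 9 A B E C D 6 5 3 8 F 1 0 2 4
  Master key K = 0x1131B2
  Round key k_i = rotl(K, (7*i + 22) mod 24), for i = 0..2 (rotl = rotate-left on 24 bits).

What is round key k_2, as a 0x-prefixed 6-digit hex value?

0x1B2113

K = 0x1131B2
k_0 = rotl(K, (7*0+22) mod 24) = rotl(K, 22) = 0x844C6C
k_1 = rotl(K, (7*1+22) mod 24) = rotl(K, 5) = 0x263642
k_2 = rotl(K, (7*2+22) mod 24) = rotl(K, 12) = 0x1B2113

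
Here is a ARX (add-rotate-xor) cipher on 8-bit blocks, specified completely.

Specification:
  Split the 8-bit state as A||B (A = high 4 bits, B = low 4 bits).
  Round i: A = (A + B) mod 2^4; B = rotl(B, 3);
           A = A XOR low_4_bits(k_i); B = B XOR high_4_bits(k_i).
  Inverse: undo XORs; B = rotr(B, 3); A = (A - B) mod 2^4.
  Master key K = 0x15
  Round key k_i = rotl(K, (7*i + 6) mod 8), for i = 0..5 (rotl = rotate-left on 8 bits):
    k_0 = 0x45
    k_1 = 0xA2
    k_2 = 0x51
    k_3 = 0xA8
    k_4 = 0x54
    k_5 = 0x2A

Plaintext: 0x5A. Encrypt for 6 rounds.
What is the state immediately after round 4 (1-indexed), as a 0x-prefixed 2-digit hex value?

0x68

s_0 = plaintext = 0x5A
s_1 = Round(s_0, k_0) = 0xA1
s_2 = Round(s_1, k_1) = 0x92
s_3 = Round(s_2, k_2) = 0xA4
s_4 = Round(s_3, k_3) = 0x68
s_5 = Round(s_4, k_4) = 0xA1
s_6 = Round(s_5, k_5) = 0x1A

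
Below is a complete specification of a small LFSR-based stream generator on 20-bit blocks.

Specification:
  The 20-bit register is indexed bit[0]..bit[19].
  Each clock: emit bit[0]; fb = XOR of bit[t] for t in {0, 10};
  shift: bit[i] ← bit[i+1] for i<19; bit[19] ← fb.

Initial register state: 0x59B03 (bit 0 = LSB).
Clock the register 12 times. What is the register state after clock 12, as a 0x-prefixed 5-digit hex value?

reg_0 = 0x59B03
clock 1: out=1, reg = 0xACD81
clock 2: out=1, reg = 0x566C0
clock 3: out=0, reg = 0xAB360
clock 4: out=0, reg = 0x559B0
clock 5: out=0, reg = 0x2ACD8
clock 6: out=0, reg = 0x9566C
clock 7: out=0, reg = 0xCAB36
clock 8: out=0, reg = 0x6559B
clock 9: out=1, reg = 0x32ACD
clock 10: out=1, reg = 0x99566
clock 11: out=0, reg = 0xCCAB3
clock 12: out=1, reg = 0xE6559

0xE6559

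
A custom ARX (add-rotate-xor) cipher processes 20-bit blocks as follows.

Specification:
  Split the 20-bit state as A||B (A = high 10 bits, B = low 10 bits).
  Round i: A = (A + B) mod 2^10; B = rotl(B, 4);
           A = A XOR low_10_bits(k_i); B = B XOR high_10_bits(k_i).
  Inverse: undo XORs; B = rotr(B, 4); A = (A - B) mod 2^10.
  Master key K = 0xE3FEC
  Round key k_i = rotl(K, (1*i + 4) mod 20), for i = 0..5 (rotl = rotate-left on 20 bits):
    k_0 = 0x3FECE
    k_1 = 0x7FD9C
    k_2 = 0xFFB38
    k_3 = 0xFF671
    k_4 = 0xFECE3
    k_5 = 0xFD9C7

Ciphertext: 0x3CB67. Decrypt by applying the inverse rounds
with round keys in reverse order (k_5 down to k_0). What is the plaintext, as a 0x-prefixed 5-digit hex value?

s_0 = ciphertext = 0x3CB67
s_1 = InvRound(s_0, k_5) = 0x3B049
s_2 = InvRound(s_1, k_4) = 0xD50BB
s_3 = InvRound(s_2, k_3) = 0xDC5B4
s_4 = InvRound(s_3, k_2) = 0x696A4
s_5 = InvRound(s_4, k_1) = 0x512F5
s_6 = InvRound(s_5, k_0) = 0x3AAA0

0x3AAA0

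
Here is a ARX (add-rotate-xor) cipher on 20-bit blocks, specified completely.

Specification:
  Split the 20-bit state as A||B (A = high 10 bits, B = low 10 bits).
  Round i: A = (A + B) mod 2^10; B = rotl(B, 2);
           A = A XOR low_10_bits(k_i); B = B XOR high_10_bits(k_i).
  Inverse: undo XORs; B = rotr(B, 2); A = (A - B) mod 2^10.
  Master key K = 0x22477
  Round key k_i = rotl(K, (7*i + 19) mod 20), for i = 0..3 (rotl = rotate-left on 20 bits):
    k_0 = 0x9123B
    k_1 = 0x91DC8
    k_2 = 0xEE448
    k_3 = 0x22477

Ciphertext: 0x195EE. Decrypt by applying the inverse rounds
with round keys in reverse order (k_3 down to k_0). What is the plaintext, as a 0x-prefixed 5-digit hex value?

0x1CF76

s_0 = ciphertext = 0x195EE
s_1 = InvRound(s_0, k_3) = 0x2E759
s_2 = InvRound(s_1, k_2) = 0x2E438
s_3 = InvRound(s_2, k_1) = 0x74B9F
s_4 = InvRound(s_3, k_0) = 0x1CF76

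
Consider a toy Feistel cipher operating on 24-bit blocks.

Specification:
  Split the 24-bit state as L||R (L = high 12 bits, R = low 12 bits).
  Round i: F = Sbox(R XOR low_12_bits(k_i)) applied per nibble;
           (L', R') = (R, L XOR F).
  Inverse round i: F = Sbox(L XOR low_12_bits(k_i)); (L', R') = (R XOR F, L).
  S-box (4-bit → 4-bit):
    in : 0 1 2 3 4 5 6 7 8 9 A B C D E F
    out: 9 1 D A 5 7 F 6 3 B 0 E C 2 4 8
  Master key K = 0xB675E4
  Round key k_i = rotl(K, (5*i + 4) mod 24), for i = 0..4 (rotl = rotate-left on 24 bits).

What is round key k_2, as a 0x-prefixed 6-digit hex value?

0x792D9D

K = 0xB675E4
k_0 = rotl(K, (5*0+4) mod 24) = rotl(K, 4) = 0x675E4B
k_1 = rotl(K, (5*1+4) mod 24) = rotl(K, 9) = 0xEBC96C
k_2 = rotl(K, (5*2+4) mod 24) = rotl(K, 14) = 0x792D9D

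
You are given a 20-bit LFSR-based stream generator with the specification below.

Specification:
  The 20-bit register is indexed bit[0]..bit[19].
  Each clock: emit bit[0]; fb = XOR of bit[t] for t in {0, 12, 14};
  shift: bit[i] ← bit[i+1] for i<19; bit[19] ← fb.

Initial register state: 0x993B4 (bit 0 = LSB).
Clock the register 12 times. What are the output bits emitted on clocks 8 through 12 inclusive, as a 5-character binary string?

reg_0 = 0x993B4
clock 1: out=0, reg = 0xCC9DA
clock 2: out=0, reg = 0xE64ED
clock 3: out=1, reg = 0x73276
clock 4: out=0, reg = 0xB993B
clock 5: out=1, reg = 0x5CC9D
clock 6: out=1, reg = 0x2E64E
clock 7: out=0, reg = 0x97327
clock 8: out=1, reg = 0xCB993
clock 9: out=1, reg = 0x65CC9
clock 10: out=1, reg = 0xB2E64
clock 11: out=0, reg = 0x59732
clock 12: out=0, reg = 0xACB99

11100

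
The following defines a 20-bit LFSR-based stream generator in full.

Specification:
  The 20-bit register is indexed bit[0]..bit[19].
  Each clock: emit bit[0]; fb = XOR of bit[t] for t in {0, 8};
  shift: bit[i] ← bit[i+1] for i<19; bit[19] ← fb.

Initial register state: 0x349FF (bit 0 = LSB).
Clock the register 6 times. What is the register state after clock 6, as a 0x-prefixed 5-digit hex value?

0xD8D27

reg_0 = 0x349FF
clock 1: out=1, reg = 0x1A4FF
clock 2: out=1, reg = 0x8D27F
clock 3: out=1, reg = 0xC693F
clock 4: out=1, reg = 0x6349F
clock 5: out=1, reg = 0xB1A4F
clock 6: out=1, reg = 0xD8D27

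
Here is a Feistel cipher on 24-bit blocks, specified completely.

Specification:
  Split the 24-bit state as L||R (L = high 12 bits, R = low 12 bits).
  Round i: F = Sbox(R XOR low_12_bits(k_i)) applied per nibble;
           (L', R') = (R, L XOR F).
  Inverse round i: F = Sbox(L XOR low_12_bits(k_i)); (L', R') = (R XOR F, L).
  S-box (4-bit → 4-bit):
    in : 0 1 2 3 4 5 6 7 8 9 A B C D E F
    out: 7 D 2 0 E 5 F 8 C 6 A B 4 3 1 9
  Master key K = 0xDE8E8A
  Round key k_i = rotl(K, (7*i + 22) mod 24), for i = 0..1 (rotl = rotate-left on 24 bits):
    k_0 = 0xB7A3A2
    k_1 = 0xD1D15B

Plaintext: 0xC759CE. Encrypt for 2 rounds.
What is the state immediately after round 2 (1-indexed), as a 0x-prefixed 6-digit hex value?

s_0 = plaintext = 0xC759CE
s_1 = Round(s_0, k_0) = 0x9CE681
s_2 = Round(s_1, k_1) = 0x6811F4

0x6811F4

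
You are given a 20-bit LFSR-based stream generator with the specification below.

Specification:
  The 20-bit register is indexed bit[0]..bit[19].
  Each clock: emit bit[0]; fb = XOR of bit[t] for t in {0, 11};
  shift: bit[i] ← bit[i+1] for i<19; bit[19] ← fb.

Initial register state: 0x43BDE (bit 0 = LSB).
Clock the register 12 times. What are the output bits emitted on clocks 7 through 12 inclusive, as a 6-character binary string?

111101

reg_0 = 0x43BDE
clock 1: out=0, reg = 0xA1DEF
clock 2: out=1, reg = 0x50EF7
clock 3: out=1, reg = 0x2877B
clock 4: out=1, reg = 0x943BD
clock 5: out=1, reg = 0xCA1DE
clock 6: out=0, reg = 0x650EF
clock 7: out=1, reg = 0xB2877
clock 8: out=1, reg = 0x5943B
clock 9: out=1, reg = 0xACA1D
clock 10: out=1, reg = 0x5650E
clock 11: out=0, reg = 0x2B287
clock 12: out=1, reg = 0x95943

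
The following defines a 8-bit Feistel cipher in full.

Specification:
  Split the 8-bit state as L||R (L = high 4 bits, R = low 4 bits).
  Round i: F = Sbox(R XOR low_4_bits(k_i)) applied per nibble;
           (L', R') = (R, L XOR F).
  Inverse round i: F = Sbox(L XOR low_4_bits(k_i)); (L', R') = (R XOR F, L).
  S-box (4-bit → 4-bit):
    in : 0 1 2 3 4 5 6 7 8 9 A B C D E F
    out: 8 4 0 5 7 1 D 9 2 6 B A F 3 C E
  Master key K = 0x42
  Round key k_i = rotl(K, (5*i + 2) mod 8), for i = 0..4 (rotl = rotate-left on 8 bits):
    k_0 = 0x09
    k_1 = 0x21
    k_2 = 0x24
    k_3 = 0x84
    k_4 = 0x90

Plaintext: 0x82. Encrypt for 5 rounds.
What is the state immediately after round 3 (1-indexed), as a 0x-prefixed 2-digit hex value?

0x77

s_0 = plaintext = 0x82
s_1 = Round(s_0, k_0) = 0x22
s_2 = Round(s_1, k_1) = 0x27
s_3 = Round(s_2, k_2) = 0x77
s_4 = Round(s_3, k_3) = 0x72
s_5 = Round(s_4, k_4) = 0x27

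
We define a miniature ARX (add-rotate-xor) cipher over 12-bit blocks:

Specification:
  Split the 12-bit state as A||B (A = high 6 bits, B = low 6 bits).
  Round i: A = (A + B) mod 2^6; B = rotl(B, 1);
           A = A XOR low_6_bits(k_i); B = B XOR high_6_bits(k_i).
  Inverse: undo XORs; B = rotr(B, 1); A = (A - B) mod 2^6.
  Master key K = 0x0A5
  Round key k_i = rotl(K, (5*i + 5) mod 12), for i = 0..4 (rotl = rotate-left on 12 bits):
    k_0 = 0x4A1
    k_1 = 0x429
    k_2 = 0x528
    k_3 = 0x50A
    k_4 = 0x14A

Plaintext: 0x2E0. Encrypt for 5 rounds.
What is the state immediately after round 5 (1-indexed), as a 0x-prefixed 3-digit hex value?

0x48A

s_0 = plaintext = 0x2E0
s_1 = Round(s_0, k_0) = 0x293
s_2 = Round(s_1, k_1) = 0xD36
s_3 = Round(s_2, k_2) = 0x0B9
s_4 = Round(s_3, k_3) = 0xC67
s_5 = Round(s_4, k_4) = 0x48A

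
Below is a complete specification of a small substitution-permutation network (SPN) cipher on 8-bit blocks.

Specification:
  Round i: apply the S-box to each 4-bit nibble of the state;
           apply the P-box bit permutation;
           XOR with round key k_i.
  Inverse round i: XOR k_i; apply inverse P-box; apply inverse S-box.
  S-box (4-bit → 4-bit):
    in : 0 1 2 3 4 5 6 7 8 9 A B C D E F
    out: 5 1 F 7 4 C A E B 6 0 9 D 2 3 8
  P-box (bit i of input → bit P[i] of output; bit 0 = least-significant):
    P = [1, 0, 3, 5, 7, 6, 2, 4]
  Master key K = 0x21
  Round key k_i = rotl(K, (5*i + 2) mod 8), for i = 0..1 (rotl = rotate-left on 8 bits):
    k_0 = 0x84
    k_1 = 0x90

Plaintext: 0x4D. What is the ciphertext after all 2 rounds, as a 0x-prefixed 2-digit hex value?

0x42

s_0 = plaintext = 0x4D
s_1 = Round(s_0, k_0) = 0x81
s_2 = Round(s_1, k_1) = 0x42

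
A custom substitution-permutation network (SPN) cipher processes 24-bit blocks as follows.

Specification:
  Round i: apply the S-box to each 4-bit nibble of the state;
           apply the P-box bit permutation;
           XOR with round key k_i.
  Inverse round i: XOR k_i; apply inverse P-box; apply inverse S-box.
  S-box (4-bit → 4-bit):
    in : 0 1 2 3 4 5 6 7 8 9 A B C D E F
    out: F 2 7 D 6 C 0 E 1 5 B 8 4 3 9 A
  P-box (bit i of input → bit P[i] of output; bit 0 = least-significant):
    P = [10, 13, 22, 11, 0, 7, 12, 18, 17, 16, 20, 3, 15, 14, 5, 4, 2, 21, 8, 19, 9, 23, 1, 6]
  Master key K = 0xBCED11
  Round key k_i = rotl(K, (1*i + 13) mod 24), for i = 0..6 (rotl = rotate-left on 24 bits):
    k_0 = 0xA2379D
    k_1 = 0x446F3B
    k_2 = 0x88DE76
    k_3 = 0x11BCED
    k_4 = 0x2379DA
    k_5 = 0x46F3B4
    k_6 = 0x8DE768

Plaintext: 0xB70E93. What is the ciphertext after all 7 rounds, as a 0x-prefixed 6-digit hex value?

s_0 = plaintext = 0xB70E93
s_1 = Round(s_0, k_0) = 0xC8EAE4
s_2 = Round(s_1, k_1) = 0x03CF24
s_3 = Round(s_2, k_2) = 0x41ED99
s_4 = Round(s_3, k_3) = 0xF228FE
s_5 = Round(s_4, k_4) = 0x85B43E
s_6 = Round(s_5, k_5) = 0x5BECA5
s_7 = Round(s_6, k_6) = 0xD16FBB

0xD16FBB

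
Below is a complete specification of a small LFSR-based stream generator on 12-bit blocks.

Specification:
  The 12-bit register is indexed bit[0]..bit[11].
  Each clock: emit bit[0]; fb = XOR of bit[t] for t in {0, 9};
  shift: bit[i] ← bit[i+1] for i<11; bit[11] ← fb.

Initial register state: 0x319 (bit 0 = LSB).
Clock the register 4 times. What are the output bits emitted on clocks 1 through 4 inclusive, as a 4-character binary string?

1001

reg_0 = 0x319
clock 1: out=1, reg = 0x18C
clock 2: out=0, reg = 0x0C6
clock 3: out=0, reg = 0x063
clock 4: out=1, reg = 0x831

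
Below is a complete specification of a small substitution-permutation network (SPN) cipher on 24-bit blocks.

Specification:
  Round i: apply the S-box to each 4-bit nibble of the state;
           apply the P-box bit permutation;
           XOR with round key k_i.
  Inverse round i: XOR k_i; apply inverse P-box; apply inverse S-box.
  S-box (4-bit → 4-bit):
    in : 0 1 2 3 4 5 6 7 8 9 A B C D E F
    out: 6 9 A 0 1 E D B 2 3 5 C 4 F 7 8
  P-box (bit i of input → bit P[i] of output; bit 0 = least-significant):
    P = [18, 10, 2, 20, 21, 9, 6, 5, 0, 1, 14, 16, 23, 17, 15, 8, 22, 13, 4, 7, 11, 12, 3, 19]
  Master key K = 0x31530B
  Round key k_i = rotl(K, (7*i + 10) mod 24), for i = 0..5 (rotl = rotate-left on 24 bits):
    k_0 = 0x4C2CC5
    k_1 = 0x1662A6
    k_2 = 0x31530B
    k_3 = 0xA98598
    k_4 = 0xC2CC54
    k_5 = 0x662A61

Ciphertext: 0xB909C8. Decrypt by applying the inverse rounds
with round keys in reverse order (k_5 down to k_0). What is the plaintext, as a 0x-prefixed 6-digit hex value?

0x36B395

s_0 = ciphertext = 0xB909C8
s_1 = InvRound(s_0, k_5) = 0xB77121
s_2 = InvRound(s_1, k_4) = 0x9EB16D
s_3 = InvRound(s_2, k_3) = 0x85816D
s_4 = InvRound(s_3, k_2) = 0x83A0D6
s_5 = InvRound(s_4, k_1) = 0x3CAB51
s_6 = InvRound(s_5, k_0) = 0x36B395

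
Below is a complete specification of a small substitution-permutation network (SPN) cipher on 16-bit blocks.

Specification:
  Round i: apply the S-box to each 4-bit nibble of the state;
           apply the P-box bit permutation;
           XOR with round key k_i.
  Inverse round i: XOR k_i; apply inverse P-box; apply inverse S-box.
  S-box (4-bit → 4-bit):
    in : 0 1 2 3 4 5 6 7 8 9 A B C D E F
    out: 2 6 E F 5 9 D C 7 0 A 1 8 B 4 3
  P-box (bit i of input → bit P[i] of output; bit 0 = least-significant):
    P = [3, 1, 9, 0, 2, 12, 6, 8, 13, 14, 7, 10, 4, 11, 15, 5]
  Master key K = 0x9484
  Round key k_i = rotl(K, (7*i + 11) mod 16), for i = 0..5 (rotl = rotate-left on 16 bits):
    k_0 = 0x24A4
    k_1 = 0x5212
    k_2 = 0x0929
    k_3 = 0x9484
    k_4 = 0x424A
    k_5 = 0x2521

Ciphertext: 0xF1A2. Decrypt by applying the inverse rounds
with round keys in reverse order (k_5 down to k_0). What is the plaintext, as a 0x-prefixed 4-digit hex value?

s_0 = ciphertext = 0xF1A2
s_1 = InvRound(s_0, k_5) = 0xE20A
s_2 = InvRound(s_1, k_4) = 0xEBE9
s_3 = InvRound(s_2, k_3) = 0xAD36
s_4 = InvRound(s_3, k_2) = 0x45BD
s_5 = InvRound(s_4, k_1) = 0xC7D3
s_6 = InvRound(s_5, k_0) = 0x6F62

0x6F62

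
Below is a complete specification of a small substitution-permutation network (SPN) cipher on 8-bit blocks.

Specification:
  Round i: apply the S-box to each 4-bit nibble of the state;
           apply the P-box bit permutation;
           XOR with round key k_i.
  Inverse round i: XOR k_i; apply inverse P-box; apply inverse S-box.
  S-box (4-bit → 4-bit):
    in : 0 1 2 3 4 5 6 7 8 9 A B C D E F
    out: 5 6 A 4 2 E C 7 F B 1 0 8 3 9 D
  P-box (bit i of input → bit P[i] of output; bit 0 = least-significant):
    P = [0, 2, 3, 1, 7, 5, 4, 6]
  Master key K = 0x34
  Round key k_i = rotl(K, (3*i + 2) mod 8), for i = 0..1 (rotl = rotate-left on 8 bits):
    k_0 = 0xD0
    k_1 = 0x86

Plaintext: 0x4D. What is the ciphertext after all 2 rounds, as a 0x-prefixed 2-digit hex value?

s_0 = plaintext = 0x4D
s_1 = Round(s_0, k_0) = 0xF5
s_2 = Round(s_1, k_1) = 0x58

0x58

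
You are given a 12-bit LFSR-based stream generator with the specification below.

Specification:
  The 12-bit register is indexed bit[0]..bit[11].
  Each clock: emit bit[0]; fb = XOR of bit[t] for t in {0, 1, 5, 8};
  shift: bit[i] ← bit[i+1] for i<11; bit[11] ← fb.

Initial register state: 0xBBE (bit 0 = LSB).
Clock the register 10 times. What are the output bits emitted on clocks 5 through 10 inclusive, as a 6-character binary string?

reg_0 = 0xBBE
clock 1: out=0, reg = 0xDDF
clock 2: out=1, reg = 0xEEF
clock 3: out=1, reg = 0xF77
clock 4: out=1, reg = 0x7BB
clock 5: out=1, reg = 0x3DD
clock 6: out=1, reg = 0x1EE
clock 7: out=0, reg = 0x8F7
clock 8: out=1, reg = 0xC7B
clock 9: out=1, reg = 0xE3D
clock 10: out=1, reg = 0x71E

110111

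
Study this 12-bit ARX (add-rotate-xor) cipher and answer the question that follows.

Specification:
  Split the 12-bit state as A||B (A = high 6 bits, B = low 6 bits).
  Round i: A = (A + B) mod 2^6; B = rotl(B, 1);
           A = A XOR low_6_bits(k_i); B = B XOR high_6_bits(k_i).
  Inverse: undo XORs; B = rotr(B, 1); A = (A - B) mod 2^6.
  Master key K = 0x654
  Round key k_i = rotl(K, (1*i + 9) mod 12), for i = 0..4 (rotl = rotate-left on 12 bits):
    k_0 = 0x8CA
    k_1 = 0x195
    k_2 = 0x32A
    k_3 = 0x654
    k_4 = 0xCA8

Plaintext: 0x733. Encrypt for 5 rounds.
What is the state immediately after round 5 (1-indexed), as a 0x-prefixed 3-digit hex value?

0x541

s_0 = plaintext = 0x733
s_1 = Round(s_0, k_0) = 0x144
s_2 = Round(s_1, k_1) = 0x70E
s_3 = Round(s_2, k_2) = 0x010
s_4 = Round(s_3, k_3) = 0x139
s_5 = Round(s_4, k_4) = 0x541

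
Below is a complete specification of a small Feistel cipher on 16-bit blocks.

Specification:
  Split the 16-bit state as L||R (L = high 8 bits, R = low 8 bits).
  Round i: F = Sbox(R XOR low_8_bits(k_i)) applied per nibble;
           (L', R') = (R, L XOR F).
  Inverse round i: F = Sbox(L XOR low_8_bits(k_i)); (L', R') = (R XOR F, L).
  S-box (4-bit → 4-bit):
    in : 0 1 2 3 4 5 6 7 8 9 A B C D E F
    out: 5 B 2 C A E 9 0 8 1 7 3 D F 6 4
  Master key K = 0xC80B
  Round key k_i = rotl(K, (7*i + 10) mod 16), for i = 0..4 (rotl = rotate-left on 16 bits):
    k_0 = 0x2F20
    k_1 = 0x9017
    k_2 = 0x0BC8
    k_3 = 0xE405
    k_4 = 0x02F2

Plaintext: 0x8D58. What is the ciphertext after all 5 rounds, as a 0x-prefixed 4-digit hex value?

s_0 = plaintext = 0x8D58
s_1 = Round(s_0, k_0) = 0x5885
s_2 = Round(s_1, k_1) = 0x854A
s_3 = Round(s_2, k_2) = 0x4A07
s_4 = Round(s_3, k_3) = 0x0718
s_5 = Round(s_4, k_4) = 0x1860

0x1860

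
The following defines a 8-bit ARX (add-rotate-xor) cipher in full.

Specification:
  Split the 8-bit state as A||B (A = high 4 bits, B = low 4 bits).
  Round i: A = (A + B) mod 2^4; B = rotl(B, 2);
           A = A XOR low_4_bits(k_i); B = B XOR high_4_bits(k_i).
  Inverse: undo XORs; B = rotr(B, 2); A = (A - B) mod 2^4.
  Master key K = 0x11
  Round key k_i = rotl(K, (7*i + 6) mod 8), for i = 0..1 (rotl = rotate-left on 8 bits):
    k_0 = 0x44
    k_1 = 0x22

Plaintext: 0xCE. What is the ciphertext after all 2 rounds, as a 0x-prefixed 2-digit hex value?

s_0 = plaintext = 0xCE
s_1 = Round(s_0, k_0) = 0xEF
s_2 = Round(s_1, k_1) = 0xFD

0xFD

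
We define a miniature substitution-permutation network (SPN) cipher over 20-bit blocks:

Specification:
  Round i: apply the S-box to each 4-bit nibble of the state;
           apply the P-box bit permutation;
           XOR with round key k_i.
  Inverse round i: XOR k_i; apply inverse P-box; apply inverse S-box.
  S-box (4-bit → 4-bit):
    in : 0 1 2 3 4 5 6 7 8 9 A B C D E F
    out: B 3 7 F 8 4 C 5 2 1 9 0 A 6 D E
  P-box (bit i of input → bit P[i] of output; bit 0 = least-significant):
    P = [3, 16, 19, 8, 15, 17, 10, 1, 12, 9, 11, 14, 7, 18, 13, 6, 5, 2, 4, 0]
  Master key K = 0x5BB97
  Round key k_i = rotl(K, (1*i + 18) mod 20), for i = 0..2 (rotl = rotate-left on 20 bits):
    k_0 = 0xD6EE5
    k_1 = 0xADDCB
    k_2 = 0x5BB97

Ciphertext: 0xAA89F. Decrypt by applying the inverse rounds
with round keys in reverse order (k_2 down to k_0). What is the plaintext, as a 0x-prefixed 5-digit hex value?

0x22B8B

s_0 = ciphertext = 0xAA89F
s_1 = InvRound(s_0, k_2) = 0xB8183
s_2 = InvRound(s_1, k_1) = 0xB4E51
s_3 = InvRound(s_2, k_0) = 0x22B8B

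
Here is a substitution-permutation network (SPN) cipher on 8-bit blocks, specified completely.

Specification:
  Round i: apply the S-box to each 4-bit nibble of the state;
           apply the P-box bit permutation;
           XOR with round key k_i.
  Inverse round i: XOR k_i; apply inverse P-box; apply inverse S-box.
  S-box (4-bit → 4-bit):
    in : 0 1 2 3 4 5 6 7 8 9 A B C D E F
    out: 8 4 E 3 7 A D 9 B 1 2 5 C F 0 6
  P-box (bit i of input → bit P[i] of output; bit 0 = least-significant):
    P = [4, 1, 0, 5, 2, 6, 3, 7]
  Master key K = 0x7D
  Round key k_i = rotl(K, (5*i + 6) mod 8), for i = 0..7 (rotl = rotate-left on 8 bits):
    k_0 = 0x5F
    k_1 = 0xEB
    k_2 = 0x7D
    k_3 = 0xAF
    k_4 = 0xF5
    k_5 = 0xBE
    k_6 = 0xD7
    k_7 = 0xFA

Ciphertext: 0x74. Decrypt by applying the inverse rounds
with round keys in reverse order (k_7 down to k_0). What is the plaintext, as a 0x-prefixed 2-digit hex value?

0x47

s_0 = ciphertext = 0x74
s_1 = InvRound(s_0, k_7) = 0x6A
s_2 = InvRound(s_1, k_6) = 0x66
s_3 = InvRound(s_2, k_5) = 0x29
s_4 = InvRound(s_3, k_4) = 0xD9
s_5 = InvRound(s_4, k_3) = 0x38
s_6 = InvRound(s_5, k_2) = 0x31
s_7 = InvRound(s_6, k_1) = 0x23
s_8 = InvRound(s_7, k_0) = 0x47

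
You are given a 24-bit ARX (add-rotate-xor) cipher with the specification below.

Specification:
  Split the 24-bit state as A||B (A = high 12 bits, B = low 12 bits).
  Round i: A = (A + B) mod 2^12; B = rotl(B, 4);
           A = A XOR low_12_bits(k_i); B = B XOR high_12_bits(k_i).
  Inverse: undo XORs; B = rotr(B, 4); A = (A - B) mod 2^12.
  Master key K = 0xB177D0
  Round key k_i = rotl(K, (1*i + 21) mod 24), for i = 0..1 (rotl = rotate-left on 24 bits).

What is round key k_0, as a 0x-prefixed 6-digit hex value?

K = 0xB177D0
k_0 = rotl(K, (1*0+21) mod 24) = rotl(K, 21) = 0x162EFA

0x162EFA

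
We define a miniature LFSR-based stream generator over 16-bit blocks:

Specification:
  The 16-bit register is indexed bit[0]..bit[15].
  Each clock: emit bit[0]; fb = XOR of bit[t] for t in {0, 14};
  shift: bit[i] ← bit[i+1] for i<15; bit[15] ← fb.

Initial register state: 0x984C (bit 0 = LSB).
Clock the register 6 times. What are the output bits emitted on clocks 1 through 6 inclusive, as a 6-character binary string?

001100

reg_0 = 0x984C
clock 1: out=0, reg = 0x4C26
clock 2: out=0, reg = 0xA613
clock 3: out=1, reg = 0xD309
clock 4: out=1, reg = 0x6984
clock 5: out=0, reg = 0xB4C2
clock 6: out=0, reg = 0x5A61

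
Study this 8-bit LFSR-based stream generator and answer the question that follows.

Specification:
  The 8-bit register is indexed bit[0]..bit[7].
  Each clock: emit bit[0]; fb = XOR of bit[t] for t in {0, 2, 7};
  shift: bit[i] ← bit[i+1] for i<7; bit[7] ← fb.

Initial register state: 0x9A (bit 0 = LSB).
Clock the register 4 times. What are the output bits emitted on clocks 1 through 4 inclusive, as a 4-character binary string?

0101

reg_0 = 0x9A
clock 1: out=0, reg = 0xCD
clock 2: out=1, reg = 0xE6
clock 3: out=0, reg = 0x73
clock 4: out=1, reg = 0xB9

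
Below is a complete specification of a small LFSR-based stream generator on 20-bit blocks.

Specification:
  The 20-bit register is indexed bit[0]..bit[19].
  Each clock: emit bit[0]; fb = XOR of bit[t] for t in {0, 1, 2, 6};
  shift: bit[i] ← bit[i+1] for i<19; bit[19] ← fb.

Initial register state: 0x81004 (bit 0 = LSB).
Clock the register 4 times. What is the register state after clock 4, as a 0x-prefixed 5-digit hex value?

0x78100

reg_0 = 0x81004
clock 1: out=0, reg = 0xC0802
clock 2: out=0, reg = 0xE0401
clock 3: out=1, reg = 0xF0200
clock 4: out=0, reg = 0x78100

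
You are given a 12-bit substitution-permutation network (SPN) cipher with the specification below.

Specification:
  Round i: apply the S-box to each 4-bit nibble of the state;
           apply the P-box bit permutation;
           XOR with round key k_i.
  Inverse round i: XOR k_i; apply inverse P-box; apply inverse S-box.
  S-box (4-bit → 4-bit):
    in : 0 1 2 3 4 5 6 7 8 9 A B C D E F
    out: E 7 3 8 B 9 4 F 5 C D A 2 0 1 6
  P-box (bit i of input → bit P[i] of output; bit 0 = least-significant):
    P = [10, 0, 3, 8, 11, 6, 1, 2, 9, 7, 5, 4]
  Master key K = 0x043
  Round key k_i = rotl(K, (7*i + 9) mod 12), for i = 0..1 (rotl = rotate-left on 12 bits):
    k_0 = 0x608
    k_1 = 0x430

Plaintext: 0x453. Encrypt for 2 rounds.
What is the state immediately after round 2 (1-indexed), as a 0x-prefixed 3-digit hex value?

s_0 = plaintext = 0x453
s_1 = Round(s_0, k_0) = 0xD9C
s_2 = Round(s_1, k_1) = 0x437

0x437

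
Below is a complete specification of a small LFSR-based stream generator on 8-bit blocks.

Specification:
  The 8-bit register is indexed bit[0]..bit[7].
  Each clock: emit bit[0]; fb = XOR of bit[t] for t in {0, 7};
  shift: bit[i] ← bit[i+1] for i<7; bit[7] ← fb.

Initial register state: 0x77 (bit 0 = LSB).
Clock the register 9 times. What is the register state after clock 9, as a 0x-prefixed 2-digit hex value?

0x96

reg_0 = 0x77
clock 1: out=1, reg = 0xBB
clock 2: out=1, reg = 0x5D
clock 3: out=1, reg = 0xAE
clock 4: out=0, reg = 0xD7
clock 5: out=1, reg = 0x6B
clock 6: out=1, reg = 0xB5
clock 7: out=1, reg = 0x5A
clock 8: out=0, reg = 0x2D
clock 9: out=1, reg = 0x96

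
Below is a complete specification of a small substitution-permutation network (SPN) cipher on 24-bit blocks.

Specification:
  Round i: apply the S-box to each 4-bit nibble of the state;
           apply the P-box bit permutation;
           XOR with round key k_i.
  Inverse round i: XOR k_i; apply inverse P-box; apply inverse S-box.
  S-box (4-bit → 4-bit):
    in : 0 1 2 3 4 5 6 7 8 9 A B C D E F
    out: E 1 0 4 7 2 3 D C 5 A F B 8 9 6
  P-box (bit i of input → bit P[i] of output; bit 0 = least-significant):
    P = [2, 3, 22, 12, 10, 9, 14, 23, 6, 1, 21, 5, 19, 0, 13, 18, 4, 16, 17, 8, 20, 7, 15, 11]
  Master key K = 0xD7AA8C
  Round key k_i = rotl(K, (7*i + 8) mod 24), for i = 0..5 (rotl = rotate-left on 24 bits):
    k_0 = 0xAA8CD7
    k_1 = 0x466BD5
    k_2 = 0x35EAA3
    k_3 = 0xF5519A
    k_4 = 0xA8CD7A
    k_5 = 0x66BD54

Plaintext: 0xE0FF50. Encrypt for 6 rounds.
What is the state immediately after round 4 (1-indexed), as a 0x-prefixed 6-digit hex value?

s_0 = plaintext = 0xE0FF50
s_1 = Round(s_0, k_0) = 0xD9B7DC
s_2 = Round(s_1, k_1) = 0xE853A8
s_3 = Round(s_2, k_2) = 0xC7F1A2
s_4 = Round(s_3, k_3) = 0x677A4B
s_5 = Round(s_4, k_4) = 0xF6BAC4
s_6 = Round(s_5, k_5) = 0xAB1BEB

0x677A4B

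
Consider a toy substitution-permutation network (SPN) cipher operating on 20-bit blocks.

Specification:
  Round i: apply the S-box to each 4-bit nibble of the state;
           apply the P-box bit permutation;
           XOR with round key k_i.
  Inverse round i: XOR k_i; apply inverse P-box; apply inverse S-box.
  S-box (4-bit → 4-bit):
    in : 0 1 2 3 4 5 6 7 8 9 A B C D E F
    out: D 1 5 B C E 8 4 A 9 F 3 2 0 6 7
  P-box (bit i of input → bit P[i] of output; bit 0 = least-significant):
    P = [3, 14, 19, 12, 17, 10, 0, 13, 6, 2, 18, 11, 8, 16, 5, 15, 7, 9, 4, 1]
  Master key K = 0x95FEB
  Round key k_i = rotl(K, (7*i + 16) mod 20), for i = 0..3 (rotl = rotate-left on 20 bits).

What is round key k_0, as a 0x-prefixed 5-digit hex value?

K = 0x95FEB
k_0 = rotl(K, (7*0+16) mod 20) = rotl(K, 16) = 0xB95FE

0xB95FE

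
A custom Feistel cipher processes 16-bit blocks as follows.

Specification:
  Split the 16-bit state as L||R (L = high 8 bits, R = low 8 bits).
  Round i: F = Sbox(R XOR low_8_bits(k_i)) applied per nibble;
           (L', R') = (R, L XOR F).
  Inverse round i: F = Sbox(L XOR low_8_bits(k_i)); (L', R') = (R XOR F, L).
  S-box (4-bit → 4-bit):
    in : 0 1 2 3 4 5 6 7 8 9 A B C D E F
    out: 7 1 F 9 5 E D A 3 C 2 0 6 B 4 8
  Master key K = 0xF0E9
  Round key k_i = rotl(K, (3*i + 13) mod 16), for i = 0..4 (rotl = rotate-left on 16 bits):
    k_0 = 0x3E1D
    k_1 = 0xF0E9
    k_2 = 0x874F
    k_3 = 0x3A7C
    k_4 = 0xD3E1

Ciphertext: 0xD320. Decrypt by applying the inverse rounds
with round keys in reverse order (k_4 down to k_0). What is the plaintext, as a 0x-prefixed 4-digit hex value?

0x2409

s_0 = ciphertext = 0xD320
s_1 = InvRound(s_0, k_4) = 0xBFD3
s_2 = InvRound(s_1, k_3) = 0xBABF
s_3 = InvRound(s_2, k_2) = 0x31BA
s_4 = InvRound(s_3, k_1) = 0x0931
s_5 = InvRound(s_4, k_0) = 0x2409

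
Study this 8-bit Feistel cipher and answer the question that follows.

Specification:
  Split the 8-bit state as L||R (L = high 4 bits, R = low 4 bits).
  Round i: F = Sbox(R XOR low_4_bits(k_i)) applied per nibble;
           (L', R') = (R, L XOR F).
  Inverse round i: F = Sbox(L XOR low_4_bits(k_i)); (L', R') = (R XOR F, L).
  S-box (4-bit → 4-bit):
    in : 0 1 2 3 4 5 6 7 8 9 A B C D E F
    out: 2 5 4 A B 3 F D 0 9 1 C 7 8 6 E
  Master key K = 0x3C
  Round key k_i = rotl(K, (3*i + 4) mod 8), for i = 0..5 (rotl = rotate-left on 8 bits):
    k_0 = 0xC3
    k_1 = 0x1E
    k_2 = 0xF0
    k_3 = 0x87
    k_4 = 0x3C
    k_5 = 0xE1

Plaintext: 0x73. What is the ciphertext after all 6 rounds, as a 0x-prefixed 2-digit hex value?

0x0D

s_0 = plaintext = 0x73
s_1 = Round(s_0, k_0) = 0x35
s_2 = Round(s_1, k_1) = 0x5F
s_3 = Round(s_2, k_2) = 0xFB
s_4 = Round(s_3, k_3) = 0xB8
s_5 = Round(s_4, k_4) = 0x80
s_6 = Round(s_5, k_5) = 0x0D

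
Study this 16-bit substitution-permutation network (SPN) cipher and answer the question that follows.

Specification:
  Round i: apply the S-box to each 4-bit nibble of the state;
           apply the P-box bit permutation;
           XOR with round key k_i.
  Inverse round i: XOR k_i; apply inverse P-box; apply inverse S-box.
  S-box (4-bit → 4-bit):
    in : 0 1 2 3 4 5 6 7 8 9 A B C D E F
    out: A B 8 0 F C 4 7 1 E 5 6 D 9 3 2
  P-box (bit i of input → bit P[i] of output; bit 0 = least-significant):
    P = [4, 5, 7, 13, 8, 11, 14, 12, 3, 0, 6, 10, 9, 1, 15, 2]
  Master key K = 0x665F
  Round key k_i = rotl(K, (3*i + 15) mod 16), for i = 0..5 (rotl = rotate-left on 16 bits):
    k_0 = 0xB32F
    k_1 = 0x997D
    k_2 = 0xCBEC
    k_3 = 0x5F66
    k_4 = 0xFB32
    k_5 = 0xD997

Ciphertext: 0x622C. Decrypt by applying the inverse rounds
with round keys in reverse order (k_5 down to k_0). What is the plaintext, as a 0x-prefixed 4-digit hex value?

0x599F

s_0 = ciphertext = 0x622C
s_1 = InvRound(s_0, k_5) = 0x7E14
s_2 = InvRound(s_1, k_4) = 0x928F
s_3 = InvRound(s_2, k_3) = 0x647B
s_4 = InvRound(s_3, k_2) = 0x40EC
s_5 = InvRound(s_4, k_1) = 0x6F4A
s_6 = InvRound(s_5, k_0) = 0x599F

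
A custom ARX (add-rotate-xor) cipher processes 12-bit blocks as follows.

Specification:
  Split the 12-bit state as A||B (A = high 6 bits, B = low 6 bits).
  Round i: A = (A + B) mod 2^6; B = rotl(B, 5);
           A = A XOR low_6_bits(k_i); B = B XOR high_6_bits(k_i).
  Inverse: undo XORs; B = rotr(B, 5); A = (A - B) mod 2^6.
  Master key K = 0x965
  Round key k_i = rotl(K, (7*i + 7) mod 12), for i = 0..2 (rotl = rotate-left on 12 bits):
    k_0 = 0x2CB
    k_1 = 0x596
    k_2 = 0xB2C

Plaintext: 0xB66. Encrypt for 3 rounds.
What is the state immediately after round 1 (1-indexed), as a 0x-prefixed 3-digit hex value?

s_0 = plaintext = 0xB66
s_1 = Round(s_0, k_0) = 0x618
s_2 = Round(s_1, k_1) = 0x99A
s_3 = Round(s_2, k_2) = 0xB21

0x618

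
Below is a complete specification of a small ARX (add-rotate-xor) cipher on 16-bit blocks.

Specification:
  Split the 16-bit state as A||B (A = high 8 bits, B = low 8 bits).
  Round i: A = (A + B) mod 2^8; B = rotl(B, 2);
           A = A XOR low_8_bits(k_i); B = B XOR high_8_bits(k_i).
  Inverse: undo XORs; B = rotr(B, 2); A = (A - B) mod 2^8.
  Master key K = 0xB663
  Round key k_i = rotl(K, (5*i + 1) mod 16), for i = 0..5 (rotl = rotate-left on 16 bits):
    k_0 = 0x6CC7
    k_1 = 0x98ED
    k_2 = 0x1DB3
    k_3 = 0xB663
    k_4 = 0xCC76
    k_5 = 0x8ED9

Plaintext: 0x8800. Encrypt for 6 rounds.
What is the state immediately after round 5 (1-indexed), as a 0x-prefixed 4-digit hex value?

s_0 = plaintext = 0x8800
s_1 = Round(s_0, k_0) = 0x4F6C
s_2 = Round(s_1, k_1) = 0x5629
s_3 = Round(s_2, k_2) = 0xCCB9
s_4 = Round(s_3, k_3) = 0xE650
s_5 = Round(s_4, k_4) = 0x408D
s_6 = Round(s_5, k_5) = 0x14B8

0x408D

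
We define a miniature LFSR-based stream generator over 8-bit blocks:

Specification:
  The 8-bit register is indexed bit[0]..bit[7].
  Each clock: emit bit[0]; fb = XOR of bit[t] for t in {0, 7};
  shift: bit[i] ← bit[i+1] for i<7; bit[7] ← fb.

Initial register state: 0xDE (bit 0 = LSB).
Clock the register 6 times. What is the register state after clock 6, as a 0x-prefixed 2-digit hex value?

reg_0 = 0xDE
clock 1: out=0, reg = 0xEF
clock 2: out=1, reg = 0x77
clock 3: out=1, reg = 0xBB
clock 4: out=1, reg = 0x5D
clock 5: out=1, reg = 0xAE
clock 6: out=0, reg = 0xD7

0xD7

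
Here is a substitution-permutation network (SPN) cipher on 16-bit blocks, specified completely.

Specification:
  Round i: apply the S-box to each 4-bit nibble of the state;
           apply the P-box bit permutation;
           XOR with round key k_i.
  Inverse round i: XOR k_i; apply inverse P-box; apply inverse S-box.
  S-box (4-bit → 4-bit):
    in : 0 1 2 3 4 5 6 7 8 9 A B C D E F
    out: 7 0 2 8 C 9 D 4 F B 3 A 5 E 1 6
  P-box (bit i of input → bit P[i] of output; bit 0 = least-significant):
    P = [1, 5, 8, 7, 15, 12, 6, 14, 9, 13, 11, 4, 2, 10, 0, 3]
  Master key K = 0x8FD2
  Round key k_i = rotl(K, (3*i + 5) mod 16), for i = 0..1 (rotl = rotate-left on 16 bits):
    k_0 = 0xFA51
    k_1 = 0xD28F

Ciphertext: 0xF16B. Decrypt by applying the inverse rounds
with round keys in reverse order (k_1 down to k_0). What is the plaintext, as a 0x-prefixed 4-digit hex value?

s_0 = ciphertext = 0xF16B
s_1 = InvRound(s_0, k_1) = 0xEA7D
s_2 = InvRound(s_1, k_0) = 0x5122

0x5122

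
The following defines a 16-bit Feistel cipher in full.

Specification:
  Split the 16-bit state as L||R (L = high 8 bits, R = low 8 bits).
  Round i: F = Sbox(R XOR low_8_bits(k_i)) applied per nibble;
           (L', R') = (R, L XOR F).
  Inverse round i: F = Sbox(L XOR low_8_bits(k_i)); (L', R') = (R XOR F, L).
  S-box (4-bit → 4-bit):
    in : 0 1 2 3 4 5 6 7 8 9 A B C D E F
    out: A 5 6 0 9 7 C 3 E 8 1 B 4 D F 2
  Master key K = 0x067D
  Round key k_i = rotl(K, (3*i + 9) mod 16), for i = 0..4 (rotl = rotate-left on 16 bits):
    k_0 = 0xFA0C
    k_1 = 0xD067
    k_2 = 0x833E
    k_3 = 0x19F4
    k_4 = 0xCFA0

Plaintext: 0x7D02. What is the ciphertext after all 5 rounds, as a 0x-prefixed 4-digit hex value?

s_0 = plaintext = 0x7D02
s_1 = Round(s_0, k_0) = 0x02D2
s_2 = Round(s_1, k_1) = 0xD2B5
s_3 = Round(s_2, k_2) = 0xB539
s_4 = Round(s_3, k_3) = 0x39F8
s_5 = Round(s_4, k_4) = 0xF847

0xF847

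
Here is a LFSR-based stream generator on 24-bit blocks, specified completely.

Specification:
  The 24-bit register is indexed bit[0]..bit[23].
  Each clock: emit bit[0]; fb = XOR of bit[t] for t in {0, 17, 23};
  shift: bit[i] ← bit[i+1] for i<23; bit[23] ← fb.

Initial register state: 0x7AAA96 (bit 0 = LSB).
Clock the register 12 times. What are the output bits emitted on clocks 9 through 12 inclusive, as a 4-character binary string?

0101

reg_0 = 0x7AAA96
clock 1: out=0, reg = 0xBD554B
clock 2: out=1, reg = 0x5EAAA5
clock 3: out=1, reg = 0x2F5552
clock 4: out=0, reg = 0x97AAA9
clock 5: out=1, reg = 0xCBD554
clock 6: out=0, reg = 0x65EAAA
clock 7: out=0, reg = 0x32F555
clock 8: out=1, reg = 0x197AAA
clock 9: out=0, reg = 0x0CBD55
clock 10: out=1, reg = 0x865EAA
clock 11: out=0, reg = 0x432F55
clock 12: out=1, reg = 0x2197AA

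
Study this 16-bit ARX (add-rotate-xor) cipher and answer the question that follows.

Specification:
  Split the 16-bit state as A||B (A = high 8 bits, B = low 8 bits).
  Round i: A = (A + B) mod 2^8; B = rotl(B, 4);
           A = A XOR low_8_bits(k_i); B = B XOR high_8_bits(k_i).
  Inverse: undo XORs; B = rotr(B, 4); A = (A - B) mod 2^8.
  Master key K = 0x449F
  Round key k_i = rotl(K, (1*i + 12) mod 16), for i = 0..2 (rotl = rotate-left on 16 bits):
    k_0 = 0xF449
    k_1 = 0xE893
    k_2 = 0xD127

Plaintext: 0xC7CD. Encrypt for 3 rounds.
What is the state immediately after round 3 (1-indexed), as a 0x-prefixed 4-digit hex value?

0x2777

s_0 = plaintext = 0xC7CD
s_1 = Round(s_0, k_0) = 0xDD28
s_2 = Round(s_1, k_1) = 0x966A
s_3 = Round(s_2, k_2) = 0x2777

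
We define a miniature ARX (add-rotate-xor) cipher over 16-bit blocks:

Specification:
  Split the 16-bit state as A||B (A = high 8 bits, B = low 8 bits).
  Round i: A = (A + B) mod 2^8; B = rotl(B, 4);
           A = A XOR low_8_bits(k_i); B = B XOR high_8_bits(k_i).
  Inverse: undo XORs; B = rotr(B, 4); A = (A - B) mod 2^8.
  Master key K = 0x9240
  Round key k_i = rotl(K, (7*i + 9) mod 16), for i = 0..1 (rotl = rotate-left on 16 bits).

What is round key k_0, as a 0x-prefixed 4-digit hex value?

0x8124

K = 0x9240
k_0 = rotl(K, (7*0+9) mod 16) = rotl(K, 9) = 0x8124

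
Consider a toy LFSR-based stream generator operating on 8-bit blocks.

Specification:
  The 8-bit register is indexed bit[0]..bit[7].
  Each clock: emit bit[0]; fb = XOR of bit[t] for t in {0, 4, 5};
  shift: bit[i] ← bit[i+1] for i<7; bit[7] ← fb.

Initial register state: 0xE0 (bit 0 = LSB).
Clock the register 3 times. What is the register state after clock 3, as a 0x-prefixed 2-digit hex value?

reg_0 = 0xE0
clock 1: out=0, reg = 0xF0
clock 2: out=0, reg = 0x78
clock 3: out=0, reg = 0x3C

0x3C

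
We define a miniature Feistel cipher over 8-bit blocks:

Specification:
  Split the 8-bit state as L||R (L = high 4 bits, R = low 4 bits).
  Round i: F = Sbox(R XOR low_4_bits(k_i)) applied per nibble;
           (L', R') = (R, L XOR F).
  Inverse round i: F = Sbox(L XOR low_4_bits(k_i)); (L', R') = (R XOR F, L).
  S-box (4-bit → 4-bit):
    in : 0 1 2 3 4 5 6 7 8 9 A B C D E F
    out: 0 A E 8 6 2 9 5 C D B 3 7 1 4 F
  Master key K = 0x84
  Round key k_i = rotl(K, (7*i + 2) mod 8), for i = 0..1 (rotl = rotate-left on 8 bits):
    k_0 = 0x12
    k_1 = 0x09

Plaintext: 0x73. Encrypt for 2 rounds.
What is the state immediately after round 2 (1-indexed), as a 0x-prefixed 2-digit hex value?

0xD5

s_0 = plaintext = 0x73
s_1 = Round(s_0, k_0) = 0x3D
s_2 = Round(s_1, k_1) = 0xD5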